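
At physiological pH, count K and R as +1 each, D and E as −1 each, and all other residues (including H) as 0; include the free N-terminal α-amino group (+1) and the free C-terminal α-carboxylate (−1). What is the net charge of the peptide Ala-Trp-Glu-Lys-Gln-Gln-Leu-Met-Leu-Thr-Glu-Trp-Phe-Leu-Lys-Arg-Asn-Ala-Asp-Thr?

Positive (K, R): Lys4, Lys15, Arg16 → +3.
Negative (D, E): Glu3, Glu11, Asp19 → −3.
The N-terminus (+1) and C-terminus (−1) cancel.
Net charge = (+3) + (−3) = 0.

0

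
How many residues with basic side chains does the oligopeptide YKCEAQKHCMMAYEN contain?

3

K, R, and H are the three residues with basic side chains (ε-amine, guanidinium, and imidazole respectively).
Matching residues: K2, K7, H8.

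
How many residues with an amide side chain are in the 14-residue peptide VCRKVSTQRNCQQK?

Only N (asparagine) and Q (glutamine) carry a side-chain carboxamide.
Matching residues: Q8, N10, Q12, Q13.

4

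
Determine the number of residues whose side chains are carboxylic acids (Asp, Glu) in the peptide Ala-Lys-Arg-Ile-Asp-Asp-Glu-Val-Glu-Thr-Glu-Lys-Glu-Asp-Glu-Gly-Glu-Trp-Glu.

Matching residues: Asp5, Asp6, Glu7, Glu9, Glu11, Glu13, Asp14, Glu15, Glu17, Glu19.

10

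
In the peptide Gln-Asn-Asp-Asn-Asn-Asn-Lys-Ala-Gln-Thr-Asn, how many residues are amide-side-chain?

The amide-side-chain residues are Asn (N) and Gln (Q).
Matching residues: Gln1, Asn2, Asn4, Asn5, Asn6, Gln9, Asn11.

7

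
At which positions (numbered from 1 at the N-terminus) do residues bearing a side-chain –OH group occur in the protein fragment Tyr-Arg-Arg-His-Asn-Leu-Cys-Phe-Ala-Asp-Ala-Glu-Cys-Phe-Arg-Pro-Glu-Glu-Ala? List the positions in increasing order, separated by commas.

Serine (S), threonine (T), and tyrosine (Y) each carry a hydroxyl group on the side chain.
Matching residues: Tyr1.

1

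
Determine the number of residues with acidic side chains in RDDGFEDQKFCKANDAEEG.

The acidic residues are Asp (D) and Glu (E), whose side chains end in a carboxylate group.
Matching residues: D2, D3, E6, D7, D15, E17, E18.

7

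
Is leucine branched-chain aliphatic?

Yes

Valine (V), leucine (L), and isoleucine (I) are the branched-chain amino acids.
Leucine is in this group.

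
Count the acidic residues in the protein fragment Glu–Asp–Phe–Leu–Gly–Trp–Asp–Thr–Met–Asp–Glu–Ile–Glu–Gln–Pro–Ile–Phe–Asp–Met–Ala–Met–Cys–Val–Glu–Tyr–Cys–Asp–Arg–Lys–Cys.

9

Only D (aspartate) and E (glutamate) carry a side-chain carboxylic acid.
Matching residues: Glu1, Asp2, Asp7, Asp10, Glu11, Glu13, Asp18, Glu24, Asp27.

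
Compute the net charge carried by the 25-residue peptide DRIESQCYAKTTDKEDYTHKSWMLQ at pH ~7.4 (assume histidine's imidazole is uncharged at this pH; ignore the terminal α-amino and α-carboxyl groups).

At pH ~7.4 the Lys and Arg side chains are protonated (+1), the Asp and Glu side chains are deprotonated (−1), and with His taken as neutral all other side chains carry no charge.
Positive (K, R): R2, K10, K14, K20 → +4.
Negative (D, E): D1, E4, D13, E15, D16 → −5.
Net charge = (+4) + (−5) = −1.

-1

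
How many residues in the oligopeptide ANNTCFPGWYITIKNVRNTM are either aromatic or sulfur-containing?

Aromatic: F, W, Y. Sulfur-containing: C, M.
Aromatic residues here: F6, W9, Y10 (3).
Sulfur-containing residues here: C5, M20 (2).
The two groups share no amino acid, so total = 3 + 2 = 5.

5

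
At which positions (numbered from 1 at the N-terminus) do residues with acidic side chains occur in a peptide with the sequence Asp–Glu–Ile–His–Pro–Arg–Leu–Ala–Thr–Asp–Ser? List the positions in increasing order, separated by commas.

1, 2, 10

Only D (aspartate) and E (glutamate) carry a side-chain carboxylic acid.
Matching residues: Asp1, Glu2, Asp10.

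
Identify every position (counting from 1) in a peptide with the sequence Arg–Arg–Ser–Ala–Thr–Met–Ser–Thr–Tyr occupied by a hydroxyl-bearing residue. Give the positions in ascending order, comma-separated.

Matching residues: Ser3, Thr5, Ser7, Thr8, Tyr9.

3, 5, 7, 8, 9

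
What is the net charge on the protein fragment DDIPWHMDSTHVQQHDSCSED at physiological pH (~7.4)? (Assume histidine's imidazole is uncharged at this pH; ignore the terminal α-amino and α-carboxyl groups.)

Near pH 7.4, K and R contribute +1 each, D and E contribute −1 each, and every other side chain (His included, as stated) is uncharged.
Positive (K, R): none → +0.
Negative (D, E): D1, D2, D8, D16, E20, D21 → −6.
Net charge = (+0) + (−6) = −6.

-6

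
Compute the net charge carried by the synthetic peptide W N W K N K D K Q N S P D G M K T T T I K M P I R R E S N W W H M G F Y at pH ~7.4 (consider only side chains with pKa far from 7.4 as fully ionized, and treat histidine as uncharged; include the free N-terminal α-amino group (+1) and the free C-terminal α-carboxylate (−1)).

+4

At pH ~7.4 the Lys and Arg side chains are protonated (+1), the Asp and Glu side chains are deprotonated (−1), and with His taken as neutral all other side chains carry no charge.
Positive (K, R): K4, K6, K8, K16, K21, R25, R26 → +7.
Negative (D, E): D7, D13, E27 → −3.
The N-terminus (+1) and C-terminus (−1) cancel.
Net charge = (+7) + (−3) = +4.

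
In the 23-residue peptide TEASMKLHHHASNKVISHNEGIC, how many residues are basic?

6

K, R, and H are the three residues with basic side chains (ε-amine, guanidinium, and imidazole respectively).
Matching residues: K6, H8, H9, H10, K14, H18.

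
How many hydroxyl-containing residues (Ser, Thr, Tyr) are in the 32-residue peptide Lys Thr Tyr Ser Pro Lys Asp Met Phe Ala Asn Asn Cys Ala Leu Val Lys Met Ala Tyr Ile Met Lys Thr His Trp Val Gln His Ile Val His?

Matching residues: Thr2, Tyr3, Ser4, Tyr20, Thr24.

5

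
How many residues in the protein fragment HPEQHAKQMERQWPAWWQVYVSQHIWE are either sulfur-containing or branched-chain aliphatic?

4

Sulfur-containing: C, M. Branched-chain aliphatic: I, L, V.
Sulfur-containing residues here: M9 (1).
Branched-chain aliphatic residues here: V19, V21, I25 (3).
The two groups share no amino acid, so total = 1 + 3 = 4.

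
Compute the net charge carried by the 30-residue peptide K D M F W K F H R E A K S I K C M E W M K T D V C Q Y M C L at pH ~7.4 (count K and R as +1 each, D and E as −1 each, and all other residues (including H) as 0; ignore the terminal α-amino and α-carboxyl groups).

+2

Positive (K, R): K1, K6, R9, K12, K15, K21 → +6.
Negative (D, E): D2, E10, E18, D23 → −4.
Net charge = (+6) + (−4) = +2.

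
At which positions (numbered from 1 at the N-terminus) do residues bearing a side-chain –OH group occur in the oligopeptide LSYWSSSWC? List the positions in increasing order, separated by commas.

S, T, and Y are the three residues with a side-chain hydroxyl.
Matching residues: S2, Y3, S5, S6, S7.

2, 3, 5, 6, 7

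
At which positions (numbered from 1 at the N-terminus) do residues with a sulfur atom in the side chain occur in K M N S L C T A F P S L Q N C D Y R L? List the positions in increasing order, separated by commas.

2, 6, 15

Cysteine (C, thiol) and methionine (M, thioether) are the two sulfur-containing amino acids.
Matching residues: M2, C6, C15.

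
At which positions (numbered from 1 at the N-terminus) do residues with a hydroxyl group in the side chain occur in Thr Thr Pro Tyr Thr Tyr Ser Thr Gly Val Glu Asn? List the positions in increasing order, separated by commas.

S, T, and Y are the three residues with a side-chain hydroxyl.
Matching residues: Thr1, Thr2, Tyr4, Thr5, Tyr6, Ser7, Thr8.

1, 2, 4, 5, 6, 7, 8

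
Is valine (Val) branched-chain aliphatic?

Valine (V), leucine (L), and isoleucine (I) are the branched-chain amino acids.
Valine is in this group.

Yes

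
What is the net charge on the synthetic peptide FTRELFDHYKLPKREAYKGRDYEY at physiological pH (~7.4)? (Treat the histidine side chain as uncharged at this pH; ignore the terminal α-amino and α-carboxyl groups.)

+1

At pH ~7.4 the Lys and Arg side chains are protonated (+1), the Asp and Glu side chains are deprotonated (−1), and with His taken as neutral all other side chains carry no charge.
Positive (K, R): R3, K10, K13, R14, K18, R20 → +6.
Negative (D, E): E4, D7, E15, D21, E23 → −5.
Net charge = (+6) + (−5) = +1.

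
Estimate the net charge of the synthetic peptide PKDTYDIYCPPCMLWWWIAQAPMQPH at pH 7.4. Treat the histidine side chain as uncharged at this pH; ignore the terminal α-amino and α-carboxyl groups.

-1

At pH ~7.4 the Lys and Arg side chains are protonated (+1), the Asp and Glu side chains are deprotonated (−1), and with His taken as neutral all other side chains carry no charge.
Positive (K, R): K2 → +1.
Negative (D, E): D3, D6 → −2.
Net charge = (+1) + (−2) = −1.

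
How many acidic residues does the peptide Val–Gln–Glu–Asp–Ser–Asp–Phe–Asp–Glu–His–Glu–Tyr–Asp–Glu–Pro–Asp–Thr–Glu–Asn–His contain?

Aspartate (D) and glutamate (E) have carboxylic-acid side chains and are the acidic amino acids.
Matching residues: Glu3, Asp4, Asp6, Asp8, Glu9, Glu11, Asp13, Glu14, Asp16, Glu18.

10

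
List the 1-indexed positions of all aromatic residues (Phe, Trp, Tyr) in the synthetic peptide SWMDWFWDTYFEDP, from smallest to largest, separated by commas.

2, 5, 6, 7, 10, 11

Matching residues: W2, W5, F6, W7, Y10, F11.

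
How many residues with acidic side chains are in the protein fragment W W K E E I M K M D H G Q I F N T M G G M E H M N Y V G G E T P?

Aspartate (D) and glutamate (E) have carboxylic-acid side chains and are the acidic amino acids.
Matching residues: E4, E5, D10, E22, E30.

5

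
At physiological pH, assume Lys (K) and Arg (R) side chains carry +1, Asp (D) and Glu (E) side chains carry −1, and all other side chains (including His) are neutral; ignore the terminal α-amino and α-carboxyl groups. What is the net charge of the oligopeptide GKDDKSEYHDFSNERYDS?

Positive (K, R): K2, K5, R15 → +3.
Negative (D, E): D3, D4, E7, D10, E14, D17 → −6.
Net charge = (+3) + (−6) = −3.

-3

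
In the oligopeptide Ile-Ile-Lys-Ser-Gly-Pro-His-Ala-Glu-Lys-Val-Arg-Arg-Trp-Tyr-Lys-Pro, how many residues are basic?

K, R, and H are the three residues with basic side chains (ε-amine, guanidinium, and imidazole respectively).
Matching residues: Lys3, His7, Lys10, Arg12, Arg13, Lys16.

6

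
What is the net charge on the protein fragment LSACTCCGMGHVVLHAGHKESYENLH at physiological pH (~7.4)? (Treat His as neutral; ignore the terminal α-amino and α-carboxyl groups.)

Near pH 7.4, K and R contribute +1 each, D and E contribute −1 each, and every other side chain (His included, as stated) is uncharged.
Positive (K, R): K19 → +1.
Negative (D, E): E20, E23 → −2.
Net charge = (+1) + (−2) = −1.

-1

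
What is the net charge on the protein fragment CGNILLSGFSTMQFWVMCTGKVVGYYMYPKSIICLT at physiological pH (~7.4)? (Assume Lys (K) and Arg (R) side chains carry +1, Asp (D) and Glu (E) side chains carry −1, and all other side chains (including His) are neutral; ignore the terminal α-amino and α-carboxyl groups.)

+2

Positive (K, R): K21, K30 → +2.
Negative (D, E): none → −0.
Net charge = (+2) + (−0) = +2.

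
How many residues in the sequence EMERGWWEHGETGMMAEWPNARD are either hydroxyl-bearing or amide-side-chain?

Hydroxyl-bearing: S, T, Y. Amide-side-chain: N, Q.
Hydroxyl-bearing residues here: T12 (1).
Amide-side-chain residues here: N20 (1).
The two groups share no amino acid, so total = 1 + 1 = 2.

2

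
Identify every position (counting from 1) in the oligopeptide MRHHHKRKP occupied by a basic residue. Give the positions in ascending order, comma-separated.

2, 3, 4, 5, 6, 7, 8

Matching residues: R2, H3, H4, H5, K6, R7, K8.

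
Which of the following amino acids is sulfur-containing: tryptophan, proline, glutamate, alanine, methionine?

methionine

Cysteine (C, thiol) and methionine (M, thioether) are the two sulfur-containing amino acids.
Of the listed options, only methionine belongs to this group.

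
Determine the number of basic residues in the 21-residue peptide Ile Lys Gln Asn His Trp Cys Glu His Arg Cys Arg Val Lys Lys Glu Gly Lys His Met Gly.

9

K, R, and H are the three residues with basic side chains (ε-amine, guanidinium, and imidazole respectively).
Matching residues: Lys2, His5, His9, Arg10, Arg12, Lys14, Lys15, Lys18, His19.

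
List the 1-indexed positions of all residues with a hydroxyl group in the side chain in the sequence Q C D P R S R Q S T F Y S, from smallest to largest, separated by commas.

6, 9, 10, 12, 13

S, T, and Y are the three residues with a side-chain hydroxyl.
Matching residues: S6, S9, T10, Y12, S13.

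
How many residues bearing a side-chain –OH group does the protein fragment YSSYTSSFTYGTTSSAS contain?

S, T, and Y are the three residues with a side-chain hydroxyl.
Matching residues: Y1, S2, S3, Y4, T5, S6, S7, T9, Y10, T12, T13, S14, S15, S17.

14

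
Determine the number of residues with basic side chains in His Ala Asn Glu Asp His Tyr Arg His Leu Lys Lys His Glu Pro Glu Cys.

K, R, and H are the three residues with basic side chains (ε-amine, guanidinium, and imidazole respectively).
Matching residues: His1, His6, Arg8, His9, Lys11, Lys12, His13.

7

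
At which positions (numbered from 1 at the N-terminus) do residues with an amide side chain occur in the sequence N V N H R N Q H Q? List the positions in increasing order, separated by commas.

The amide-side-chain residues are Asn (N) and Gln (Q).
Matching residues: N1, N3, N6, Q7, Q9.

1, 3, 6, 7, 9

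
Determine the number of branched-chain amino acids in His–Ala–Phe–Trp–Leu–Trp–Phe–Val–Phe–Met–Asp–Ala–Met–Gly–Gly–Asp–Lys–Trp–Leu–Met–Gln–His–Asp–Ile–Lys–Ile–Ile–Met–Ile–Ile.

The BCAAs are Val, Leu, and Ile — aliphatic side chains with a branch point.
Matching residues: Leu5, Val8, Leu19, Ile24, Ile26, Ile27, Ile29, Ile30.

8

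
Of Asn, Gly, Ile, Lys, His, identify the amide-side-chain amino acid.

The amide-side-chain residues are Asn (N) and Gln (Q).
Of the listed options, only Asn belongs to this group.

Asn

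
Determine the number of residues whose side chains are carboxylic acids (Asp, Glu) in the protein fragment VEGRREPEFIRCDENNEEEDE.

Matching residues: E2, E6, E8, D13, E14, E17, E18, E19, D20, E21.

10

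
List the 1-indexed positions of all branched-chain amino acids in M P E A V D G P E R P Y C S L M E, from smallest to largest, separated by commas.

5, 15

Valine (V), leucine (L), and isoleucine (I) are the branched-chain amino acids.
Matching residues: V5, L15.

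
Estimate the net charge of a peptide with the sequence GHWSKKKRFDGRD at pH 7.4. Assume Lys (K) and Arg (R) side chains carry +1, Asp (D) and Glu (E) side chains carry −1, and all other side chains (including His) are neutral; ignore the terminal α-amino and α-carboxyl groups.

Positive (K, R): K5, K6, K7, R8, R12 → +5.
Negative (D, E): D10, D13 → −2.
Net charge = (+5) + (−2) = +3.

+3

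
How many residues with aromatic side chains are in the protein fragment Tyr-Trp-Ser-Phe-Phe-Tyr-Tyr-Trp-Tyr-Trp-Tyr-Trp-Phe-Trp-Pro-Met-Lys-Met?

13

F, W, and Y each carry an aromatic ring on the side chain.
Matching residues: Tyr1, Trp2, Phe4, Phe5, Tyr6, Tyr7, Trp8, Tyr9, Trp10, Tyr11, Trp12, Phe13, Trp14.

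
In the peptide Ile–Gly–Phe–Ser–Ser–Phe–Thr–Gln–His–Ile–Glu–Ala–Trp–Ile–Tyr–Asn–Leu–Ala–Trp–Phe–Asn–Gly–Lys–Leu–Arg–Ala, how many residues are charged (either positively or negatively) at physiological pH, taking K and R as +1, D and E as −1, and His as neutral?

3

Charged side chains at pH ~7.4: K, R (positive); D, E (negative).
Matching residues: Glu11, Lys23, Arg25.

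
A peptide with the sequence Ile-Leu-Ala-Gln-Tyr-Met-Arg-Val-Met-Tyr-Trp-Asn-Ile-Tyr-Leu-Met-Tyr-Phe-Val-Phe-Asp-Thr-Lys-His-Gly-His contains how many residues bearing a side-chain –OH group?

5

Serine (S), threonine (T), and tyrosine (Y) each carry a hydroxyl group on the side chain.
Matching residues: Tyr5, Tyr10, Tyr14, Tyr17, Thr22.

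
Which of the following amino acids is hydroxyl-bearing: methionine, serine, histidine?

The –OH-bearing residues are Ser, Thr (aliphatic alcohols), and Tyr (phenol).
Of the listed options, only serine belongs to this group.

serine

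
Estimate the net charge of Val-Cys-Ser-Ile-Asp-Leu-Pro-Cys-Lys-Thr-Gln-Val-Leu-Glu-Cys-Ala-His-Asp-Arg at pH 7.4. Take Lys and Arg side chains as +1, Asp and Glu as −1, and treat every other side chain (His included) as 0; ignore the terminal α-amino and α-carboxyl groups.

Positive (K, R): Lys9, Arg19 → +2.
Negative (D, E): Asp5, Glu14, Asp18 → −3.
Net charge = (+2) + (−3) = −1.

-1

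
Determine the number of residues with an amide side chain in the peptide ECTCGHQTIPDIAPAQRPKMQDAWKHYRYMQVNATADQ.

The amide-side-chain residues are Asn (N) and Gln (Q).
Matching residues: Q7, Q16, Q21, Q31, N33, Q38.

6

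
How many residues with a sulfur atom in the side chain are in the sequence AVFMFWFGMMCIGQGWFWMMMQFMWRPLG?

8

Cysteine (C, thiol) and methionine (M, thioether) are the two sulfur-containing amino acids.
Matching residues: M4, M9, M10, C11, M19, M20, M21, M24.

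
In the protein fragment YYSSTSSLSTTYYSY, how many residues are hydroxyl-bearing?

The –OH-bearing residues are Ser, Thr (aliphatic alcohols), and Tyr (phenol).
Matching residues: Y1, Y2, S3, S4, T5, S6, S7, S9, T10, T11, Y12, Y13, S14, Y15.

14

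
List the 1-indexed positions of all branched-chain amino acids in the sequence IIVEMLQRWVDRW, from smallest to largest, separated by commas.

1, 2, 3, 6, 10

Valine (V), leucine (L), and isoleucine (I) are the branched-chain amino acids.
Matching residues: I1, I2, V3, L6, V10.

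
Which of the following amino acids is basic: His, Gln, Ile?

His

Lysine (K), arginine (R), and histidine (H) have basic, nitrogen-containing side chains.
Of the listed options, only His belongs to this group.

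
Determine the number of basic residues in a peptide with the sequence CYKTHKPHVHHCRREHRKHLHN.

13

K, R, and H are the three residues with basic side chains (ε-amine, guanidinium, and imidazole respectively).
Matching residues: K3, H5, K6, H8, H10, H11, R13, R14, H16, R17, K18, H19, H21.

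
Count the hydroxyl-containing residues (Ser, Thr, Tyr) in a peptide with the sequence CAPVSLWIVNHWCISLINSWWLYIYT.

Matching residues: S5, S15, S19, Y23, Y25, T26.

6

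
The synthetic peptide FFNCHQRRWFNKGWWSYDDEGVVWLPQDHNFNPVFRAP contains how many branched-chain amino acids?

The BCAAs are Val, Leu, and Ile — aliphatic side chains with a branch point.
Matching residues: V22, V23, L25, V34.

4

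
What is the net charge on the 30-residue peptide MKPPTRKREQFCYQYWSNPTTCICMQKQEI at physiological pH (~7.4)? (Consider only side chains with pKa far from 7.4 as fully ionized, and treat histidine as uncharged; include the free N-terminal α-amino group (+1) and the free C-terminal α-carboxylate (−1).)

The side chains ionized at physiological pH are Lys/Arg (+1) and Asp/Glu (−1); with His treated as neutral, nothing else contributes.
Positive (K, R): K2, R6, K7, R8, K27 → +5.
Negative (D, E): E9, E29 → −2.
The N-terminus (+1) and C-terminus (−1) cancel.
Net charge = (+5) + (−2) = +3.

+3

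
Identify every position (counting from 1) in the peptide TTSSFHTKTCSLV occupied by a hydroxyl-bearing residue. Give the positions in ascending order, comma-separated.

Serine (S), threonine (T), and tyrosine (Y) each carry a hydroxyl group on the side chain.
Matching residues: T1, T2, S3, S4, T7, T9, S11.

1, 2, 3, 4, 7, 9, 11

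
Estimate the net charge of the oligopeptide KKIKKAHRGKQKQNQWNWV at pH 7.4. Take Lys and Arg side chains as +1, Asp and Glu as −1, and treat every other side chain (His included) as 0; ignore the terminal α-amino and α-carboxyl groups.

Positive (K, R): K1, K2, K4, K5, R8, K10, K12 → +7.
Negative (D, E): none → −0.
Net charge = (+7) + (−0) = +7.

+7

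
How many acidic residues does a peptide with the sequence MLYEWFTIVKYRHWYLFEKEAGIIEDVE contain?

Aspartate (D) and glutamate (E) have carboxylic-acid side chains and are the acidic amino acids.
Matching residues: E4, E18, E20, E25, D26, E28.

6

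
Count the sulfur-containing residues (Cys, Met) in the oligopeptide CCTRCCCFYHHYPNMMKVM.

8

Matching residues: C1, C2, C5, C6, C7, M15, M16, M19.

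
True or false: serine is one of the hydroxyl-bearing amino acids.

True

The –OH-bearing residues are Ser, Thr (aliphatic alcohols), and Tyr (phenol).
Serine is in this group.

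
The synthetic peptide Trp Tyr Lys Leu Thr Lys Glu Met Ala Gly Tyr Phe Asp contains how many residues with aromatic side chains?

F, W, and Y each carry an aromatic ring on the side chain.
Matching residues: Trp1, Tyr2, Tyr11, Phe12.

4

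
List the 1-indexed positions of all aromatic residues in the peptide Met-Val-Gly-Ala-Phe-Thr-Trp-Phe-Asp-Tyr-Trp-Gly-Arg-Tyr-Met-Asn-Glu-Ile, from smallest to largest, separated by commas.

5, 7, 8, 10, 11, 14

F, W, and Y each carry an aromatic ring on the side chain.
Matching residues: Phe5, Trp7, Phe8, Tyr10, Trp11, Tyr14.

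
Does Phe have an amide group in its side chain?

Asparagine (N) and glutamine (Q) have uncharged amide side chains.
Phenylalanine is not in this group.

No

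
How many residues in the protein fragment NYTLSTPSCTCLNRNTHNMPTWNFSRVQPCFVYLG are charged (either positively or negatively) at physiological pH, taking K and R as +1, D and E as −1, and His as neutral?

Charged side chains at pH ~7.4: K, R (positive); D, E (negative).
Matching residues: R14, R26.

2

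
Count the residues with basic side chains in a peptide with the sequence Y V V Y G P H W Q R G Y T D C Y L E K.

3

Lysine (K), arginine (R), and histidine (H) have basic, nitrogen-containing side chains.
Matching residues: H7, R10, K19.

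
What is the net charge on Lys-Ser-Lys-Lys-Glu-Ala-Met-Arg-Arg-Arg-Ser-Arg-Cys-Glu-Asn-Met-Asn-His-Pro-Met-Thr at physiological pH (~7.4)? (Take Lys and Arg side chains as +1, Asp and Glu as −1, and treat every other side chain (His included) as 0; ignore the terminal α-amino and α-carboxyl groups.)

Positive (K, R): Lys1, Lys3, Lys4, Arg8, Arg9, Arg10, Arg12 → +7.
Negative (D, E): Glu5, Glu14 → −2.
Net charge = (+7) + (−2) = +5.

+5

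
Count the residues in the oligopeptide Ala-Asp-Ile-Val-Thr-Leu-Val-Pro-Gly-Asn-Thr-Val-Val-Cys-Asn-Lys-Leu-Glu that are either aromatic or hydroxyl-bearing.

Aromatic: F, W, Y. Hydroxyl-bearing: S, T, Y.
Aromatic residues here: none (0).
Hydroxyl-bearing residues here: Thr5, Thr11 (2).
(Y belongs to both groups, but none appear in this sequence.) Total = 0 + 2 = 2.

2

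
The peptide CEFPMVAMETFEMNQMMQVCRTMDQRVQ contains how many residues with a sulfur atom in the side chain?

8

Only Cys (C) and Met (M) have a sulfur atom in the side chain.
Matching residues: C1, M5, M8, M13, M16, M17, C20, M23.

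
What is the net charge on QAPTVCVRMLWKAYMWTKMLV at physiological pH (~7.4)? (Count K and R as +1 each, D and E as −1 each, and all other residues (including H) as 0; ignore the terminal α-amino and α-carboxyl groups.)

Positive (K, R): R8, K12, K18 → +3.
Negative (D, E): none → −0.
Net charge = (+3) + (−0) = +3.

+3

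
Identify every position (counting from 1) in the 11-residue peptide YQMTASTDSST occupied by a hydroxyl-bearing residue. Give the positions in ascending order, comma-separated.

The –OH-bearing residues are Ser, Thr (aliphatic alcohols), and Tyr (phenol).
Matching residues: Y1, T4, S6, T7, S9, S10, T11.

1, 4, 6, 7, 9, 10, 11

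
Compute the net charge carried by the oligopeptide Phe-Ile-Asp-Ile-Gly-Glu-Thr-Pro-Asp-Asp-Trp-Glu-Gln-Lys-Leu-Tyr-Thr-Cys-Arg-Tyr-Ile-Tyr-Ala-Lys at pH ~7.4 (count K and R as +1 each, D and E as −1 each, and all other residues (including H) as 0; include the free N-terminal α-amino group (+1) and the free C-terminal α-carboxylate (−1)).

-2

Positive (K, R): Lys14, Arg19, Lys24 → +3.
Negative (D, E): Asp3, Glu6, Asp9, Asp10, Glu12 → −5.
The N-terminus (+1) and C-terminus (−1) cancel.
Net charge = (+3) + (−5) = −2.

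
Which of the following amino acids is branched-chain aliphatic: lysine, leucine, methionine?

leucine

V, L, and I make up the branched-chain aliphatic group.
Of the listed options, only leucine belongs to this group.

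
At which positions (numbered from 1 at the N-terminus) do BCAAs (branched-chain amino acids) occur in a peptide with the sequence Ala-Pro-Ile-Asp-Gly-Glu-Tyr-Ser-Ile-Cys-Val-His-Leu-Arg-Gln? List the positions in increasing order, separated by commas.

3, 9, 11, 13

Valine (V), leucine (L), and isoleucine (I) are the branched-chain amino acids.
Matching residues: Ile3, Ile9, Val11, Leu13.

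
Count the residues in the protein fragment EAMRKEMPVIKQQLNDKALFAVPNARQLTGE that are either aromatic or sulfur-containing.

3

Aromatic: F, W, Y. Sulfur-containing: C, M.
Aromatic residues here: F20 (1).
Sulfur-containing residues here: M3, M7 (2).
The two groups share no amino acid, so total = 1 + 2 = 3.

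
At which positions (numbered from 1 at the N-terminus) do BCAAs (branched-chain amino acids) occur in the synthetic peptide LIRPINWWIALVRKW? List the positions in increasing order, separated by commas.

Valine (V), leucine (L), and isoleucine (I) are the branched-chain amino acids.
Matching residues: L1, I2, I5, I9, L11, V12.

1, 2, 5, 9, 11, 12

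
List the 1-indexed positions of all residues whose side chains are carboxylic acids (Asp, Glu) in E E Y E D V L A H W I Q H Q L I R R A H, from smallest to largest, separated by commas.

1, 2, 4, 5

Matching residues: E1, E2, E4, D5.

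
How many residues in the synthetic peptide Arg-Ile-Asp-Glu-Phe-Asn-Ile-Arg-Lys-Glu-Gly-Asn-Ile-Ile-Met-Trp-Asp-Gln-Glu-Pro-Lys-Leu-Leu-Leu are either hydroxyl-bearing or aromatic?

Hydroxyl-bearing: S, T, Y. Aromatic: F, W, Y.
Hydroxyl-bearing residues here: none (0).
Aromatic residues here: Phe5, Trp16 (2).
(Y belongs to both groups, but none appear in this sequence.) Total = 0 + 2 = 2.

2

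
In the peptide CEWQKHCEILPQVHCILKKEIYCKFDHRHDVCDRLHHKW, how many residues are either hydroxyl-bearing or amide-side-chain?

Hydroxyl-bearing: S, T, Y. Amide-side-chain: N, Q.
Hydroxyl-bearing residues here: Y22 (1).
Amide-side-chain residues here: Q4, Q12 (2).
The two groups share no amino acid, so total = 1 + 2 = 3.

3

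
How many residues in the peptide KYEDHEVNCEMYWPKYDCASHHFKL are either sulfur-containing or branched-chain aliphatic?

5

Sulfur-containing: C, M. Branched-chain aliphatic: I, L, V.
Sulfur-containing residues here: C9, M11, C18 (3).
Branched-chain aliphatic residues here: V7, L25 (2).
The two groups share no amino acid, so total = 3 + 2 = 5.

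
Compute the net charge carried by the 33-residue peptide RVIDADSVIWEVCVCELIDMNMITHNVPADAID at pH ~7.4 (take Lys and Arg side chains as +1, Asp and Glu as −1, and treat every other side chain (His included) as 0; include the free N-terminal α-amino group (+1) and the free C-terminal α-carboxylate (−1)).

-6

Positive (K, R): R1 → +1.
Negative (D, E): D4, D6, E11, E16, D19, D30, D33 → −7.
The N-terminus (+1) and C-terminus (−1) cancel.
Net charge = (+1) + (−7) = −6.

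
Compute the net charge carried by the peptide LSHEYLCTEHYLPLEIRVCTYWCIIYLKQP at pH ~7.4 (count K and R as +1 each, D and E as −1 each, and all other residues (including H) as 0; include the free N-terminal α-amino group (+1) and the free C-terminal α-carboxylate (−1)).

-1

Positive (K, R): R17, K28 → +2.
Negative (D, E): E4, E9, E15 → −3.
The N-terminus (+1) and C-terminus (−1) cancel.
Net charge = (+2) + (−3) = −1.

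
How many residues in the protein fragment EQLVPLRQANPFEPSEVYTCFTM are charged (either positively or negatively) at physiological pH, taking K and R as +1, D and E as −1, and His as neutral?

4

Charged side chains at pH ~7.4: K, R (positive); D, E (negative).
Matching residues: E1, R7, E13, E16.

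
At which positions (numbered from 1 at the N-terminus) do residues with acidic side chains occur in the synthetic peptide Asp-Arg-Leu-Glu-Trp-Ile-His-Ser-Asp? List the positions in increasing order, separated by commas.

Aspartate (D) and glutamate (E) have carboxylic-acid side chains and are the acidic amino acids.
Matching residues: Asp1, Glu4, Asp9.

1, 4, 9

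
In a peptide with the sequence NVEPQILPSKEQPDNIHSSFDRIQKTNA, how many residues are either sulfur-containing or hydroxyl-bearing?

4

Sulfur-containing: C, M. Hydroxyl-bearing: S, T, Y.
Sulfur-containing residues here: none (0).
Hydroxyl-bearing residues here: S9, S18, S19, T26 (4).
The two groups share no amino acid, so total = 0 + 4 = 4.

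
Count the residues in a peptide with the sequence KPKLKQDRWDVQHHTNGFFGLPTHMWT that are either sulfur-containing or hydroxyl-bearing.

4

Sulfur-containing: C, M. Hydroxyl-bearing: S, T, Y.
Sulfur-containing residues here: M25 (1).
Hydroxyl-bearing residues here: T15, T23, T27 (3).
The two groups share no amino acid, so total = 1 + 3 = 4.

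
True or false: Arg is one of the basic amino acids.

True

The basic amino acids are Lys (K), Arg (R), and His (H).
Arginine is in this group.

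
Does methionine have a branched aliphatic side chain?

No

Valine (V), leucine (L), and isoleucine (I) are the branched-chain amino acids.
Methionine is not in this group.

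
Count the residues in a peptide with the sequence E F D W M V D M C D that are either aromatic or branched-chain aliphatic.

Aromatic: F, W, Y. Branched-chain aliphatic: I, L, V.
Aromatic residues here: F2, W4 (2).
Branched-chain aliphatic residues here: V6 (1).
The two groups share no amino acid, so total = 2 + 1 = 3.

3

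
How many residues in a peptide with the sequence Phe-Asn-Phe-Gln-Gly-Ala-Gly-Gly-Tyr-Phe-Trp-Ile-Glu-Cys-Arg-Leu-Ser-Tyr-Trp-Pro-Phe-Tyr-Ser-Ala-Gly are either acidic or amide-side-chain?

Acidic: D, E. Amide-side-chain: N, Q.
Acidic residues here: Glu13 (1).
Amide-side-chain residues here: Asn2, Gln4 (2).
The two groups share no amino acid, so total = 1 + 2 = 3.

3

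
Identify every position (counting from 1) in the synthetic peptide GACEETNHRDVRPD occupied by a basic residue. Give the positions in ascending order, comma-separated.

8, 9, 12

Matching residues: H8, R9, R12.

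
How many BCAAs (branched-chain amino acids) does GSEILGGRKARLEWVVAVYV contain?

7

The BCAAs are Val, Leu, and Ile — aliphatic side chains with a branch point.
Matching residues: I4, L5, L12, V15, V16, V18, V20.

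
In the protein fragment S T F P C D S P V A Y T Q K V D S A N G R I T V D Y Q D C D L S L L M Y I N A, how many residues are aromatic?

4

The aromatic amino acids are Phe (F, benzyl), Trp (W, indole), and Tyr (Y, phenol).
Matching residues: F3, Y11, Y26, Y36.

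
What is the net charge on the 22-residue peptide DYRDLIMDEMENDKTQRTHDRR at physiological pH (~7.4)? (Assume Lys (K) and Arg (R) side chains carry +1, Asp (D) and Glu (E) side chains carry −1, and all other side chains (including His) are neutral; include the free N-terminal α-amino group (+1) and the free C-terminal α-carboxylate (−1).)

-2

Positive (K, R): R3, K14, R17, R21, R22 → +5.
Negative (D, E): D1, D4, D8, E9, E11, D13, D20 → −7.
The N-terminus (+1) and C-terminus (−1) cancel.
Net charge = (+5) + (−7) = −2.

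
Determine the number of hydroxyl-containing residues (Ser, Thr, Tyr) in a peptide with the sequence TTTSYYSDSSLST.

Matching residues: T1, T2, T3, S4, Y5, Y6, S7, S9, S10, S12, T13.

11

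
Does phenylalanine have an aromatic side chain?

F, W, and Y each carry an aromatic ring on the side chain.
Phenylalanine is in this group.

Yes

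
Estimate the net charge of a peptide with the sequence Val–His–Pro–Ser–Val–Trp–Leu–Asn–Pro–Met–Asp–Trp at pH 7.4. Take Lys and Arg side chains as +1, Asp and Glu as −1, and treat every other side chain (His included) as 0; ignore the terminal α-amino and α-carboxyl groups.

Positive (K, R): none → +0.
Negative (D, E): Asp11 → −1.
Net charge = (+0) + (−1) = −1.

-1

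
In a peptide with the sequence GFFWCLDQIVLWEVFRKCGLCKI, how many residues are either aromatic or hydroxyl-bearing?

Aromatic: F, W, Y. Hydroxyl-bearing: S, T, Y.
Aromatic residues here: F2, F3, W4, W12, F15 (5).
Hydroxyl-bearing residues here: none (0).
(Y belongs to both groups, but none appear in this sequence.) Total = 5 + 0 = 5.

5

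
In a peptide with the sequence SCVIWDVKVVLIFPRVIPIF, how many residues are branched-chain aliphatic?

V, L, and I make up the branched-chain aliphatic group.
Matching residues: V3, I4, V7, V9, V10, L11, I12, V16, I17, I19.

10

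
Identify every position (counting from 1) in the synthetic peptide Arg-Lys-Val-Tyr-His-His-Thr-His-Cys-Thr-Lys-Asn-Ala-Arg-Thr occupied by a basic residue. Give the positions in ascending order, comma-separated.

Matching residues: Arg1, Lys2, His5, His6, His8, Lys11, Arg14.

1, 2, 5, 6, 8, 11, 14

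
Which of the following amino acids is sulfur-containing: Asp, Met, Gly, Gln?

Met

Cysteine (C, thiol) and methionine (M, thioether) are the two sulfur-containing amino acids.
Of the listed options, only Met belongs to this group.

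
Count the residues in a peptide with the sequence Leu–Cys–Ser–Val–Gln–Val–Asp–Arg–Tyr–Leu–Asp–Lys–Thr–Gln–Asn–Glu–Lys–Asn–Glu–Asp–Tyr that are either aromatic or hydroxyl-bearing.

4

Aromatic: F, W, Y. Hydroxyl-bearing: S, T, Y.
Aromatic residues here: Tyr9, Tyr21 (2).
Hydroxyl-bearing residues here: Ser3, Tyr9, Thr13, Tyr21 (4).
Y is in both groups, so the 2 Y residues must not be double-counted.
Total = 2 + 4 − 2 = 4.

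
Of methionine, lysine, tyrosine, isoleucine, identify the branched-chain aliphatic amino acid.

isoleucine

V, L, and I make up the branched-chain aliphatic group.
Of the listed options, only isoleucine belongs to this group.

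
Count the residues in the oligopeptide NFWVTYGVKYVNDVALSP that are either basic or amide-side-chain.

3

Basic: H, K, R. Amide-side-chain: N, Q.
Basic residues here: K9 (1).
Amide-side-chain residues here: N1, N12 (2).
The two groups share no amino acid, so total = 1 + 2 = 3.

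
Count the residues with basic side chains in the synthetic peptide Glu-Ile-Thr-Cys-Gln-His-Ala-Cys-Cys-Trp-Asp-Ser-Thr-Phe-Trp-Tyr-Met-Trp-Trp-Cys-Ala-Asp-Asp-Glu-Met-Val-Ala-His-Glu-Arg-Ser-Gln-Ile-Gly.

3

The basic amino acids are Lys (K), Arg (R), and His (H).
Matching residues: His6, His28, Arg30.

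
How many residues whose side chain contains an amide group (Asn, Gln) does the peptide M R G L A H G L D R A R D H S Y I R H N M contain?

1

Matching residues: N20.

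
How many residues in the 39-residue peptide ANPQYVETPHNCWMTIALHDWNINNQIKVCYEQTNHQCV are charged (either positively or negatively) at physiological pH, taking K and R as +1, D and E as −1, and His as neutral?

Charged side chains at pH ~7.4: K, R (positive); D, E (negative).
Matching residues: E7, D20, K28, E32.

4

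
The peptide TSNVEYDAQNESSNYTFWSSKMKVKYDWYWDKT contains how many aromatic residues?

F, W, and Y each carry an aromatic ring on the side chain.
Matching residues: Y6, Y15, F17, W18, Y26, W28, Y29, W30.

8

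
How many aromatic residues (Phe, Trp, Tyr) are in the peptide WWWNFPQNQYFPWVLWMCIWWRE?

Matching residues: W1, W2, W3, F5, Y10, F11, W13, W16, W20, W21.

10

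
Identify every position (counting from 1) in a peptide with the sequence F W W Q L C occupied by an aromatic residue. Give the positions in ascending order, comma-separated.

Phenylalanine (F), tryptophan (W), and tyrosine (Y) have aromatic ring side chains.
Matching residues: F1, W2, W3.

1, 2, 3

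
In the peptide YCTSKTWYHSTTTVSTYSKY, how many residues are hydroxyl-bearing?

14

Serine (S), threonine (T), and tyrosine (Y) each carry a hydroxyl group on the side chain.
Matching residues: Y1, T3, S4, T6, Y8, S10, T11, T12, T13, S15, T16, Y17, S18, Y20.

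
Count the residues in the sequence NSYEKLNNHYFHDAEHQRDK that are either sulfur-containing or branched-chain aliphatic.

Sulfur-containing: C, M. Branched-chain aliphatic: I, L, V.
Sulfur-containing residues here: none (0).
Branched-chain aliphatic residues here: L6 (1).
The two groups share no amino acid, so total = 0 + 1 = 1.

1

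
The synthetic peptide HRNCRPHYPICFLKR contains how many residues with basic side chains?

Lysine (K), arginine (R), and histidine (H) have basic, nitrogen-containing side chains.
Matching residues: H1, R2, R5, H7, K14, R15.

6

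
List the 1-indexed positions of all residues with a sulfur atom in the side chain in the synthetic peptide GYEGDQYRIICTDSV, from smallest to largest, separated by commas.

Only Cys (C) and Met (M) have a sulfur atom in the side chain.
Matching residues: C11.

11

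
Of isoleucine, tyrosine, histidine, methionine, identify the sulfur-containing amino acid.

Cysteine (C, thiol) and methionine (M, thioether) are the two sulfur-containing amino acids.
Of the listed options, only methionine belongs to this group.

methionine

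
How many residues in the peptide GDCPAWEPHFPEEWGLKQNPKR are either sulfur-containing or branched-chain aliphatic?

Sulfur-containing: C, M. Branched-chain aliphatic: I, L, V.
Sulfur-containing residues here: C3 (1).
Branched-chain aliphatic residues here: L16 (1).
The two groups share no amino acid, so total = 1 + 1 = 2.

2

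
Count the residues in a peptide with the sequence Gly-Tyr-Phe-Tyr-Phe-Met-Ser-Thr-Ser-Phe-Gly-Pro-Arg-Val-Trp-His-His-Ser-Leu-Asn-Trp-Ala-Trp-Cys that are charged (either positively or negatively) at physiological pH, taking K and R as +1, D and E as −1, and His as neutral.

Charged side chains at pH ~7.4: K, R (positive); D, E (negative).
Matching residues: Arg13.

1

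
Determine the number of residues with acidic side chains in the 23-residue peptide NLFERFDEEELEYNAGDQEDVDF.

Aspartate (D) and glutamate (E) have carboxylic-acid side chains and are the acidic amino acids.
Matching residues: E4, D7, E8, E9, E10, E12, D17, E19, D20, D22.

10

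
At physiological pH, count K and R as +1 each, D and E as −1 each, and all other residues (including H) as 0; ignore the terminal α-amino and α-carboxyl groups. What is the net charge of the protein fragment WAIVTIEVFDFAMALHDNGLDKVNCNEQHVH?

-4

Positive (K, R): K22 → +1.
Negative (D, E): E7, D10, D17, D21, E27 → −5.
Net charge = (+1) + (−5) = −4.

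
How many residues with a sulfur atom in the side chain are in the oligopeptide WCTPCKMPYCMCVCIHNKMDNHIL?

Only Cys (C) and Met (M) have a sulfur atom in the side chain.
Matching residues: C2, C5, M7, C10, M11, C12, C14, M19.

8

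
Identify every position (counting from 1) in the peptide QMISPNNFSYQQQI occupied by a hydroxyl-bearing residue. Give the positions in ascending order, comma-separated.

4, 9, 10

S, T, and Y are the three residues with a side-chain hydroxyl.
Matching residues: S4, S9, Y10.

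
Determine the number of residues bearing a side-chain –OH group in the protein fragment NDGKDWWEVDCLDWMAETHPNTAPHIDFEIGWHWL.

Serine (S), threonine (T), and tyrosine (Y) each carry a hydroxyl group on the side chain.
Matching residues: T18, T22.

2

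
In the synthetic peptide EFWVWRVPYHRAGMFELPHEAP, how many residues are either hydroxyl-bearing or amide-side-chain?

Hydroxyl-bearing: S, T, Y. Amide-side-chain: N, Q.
Hydroxyl-bearing residues here: Y9 (1).
Amide-side-chain residues here: none (0).
The two groups share no amino acid, so total = 1 + 0 = 1.

1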